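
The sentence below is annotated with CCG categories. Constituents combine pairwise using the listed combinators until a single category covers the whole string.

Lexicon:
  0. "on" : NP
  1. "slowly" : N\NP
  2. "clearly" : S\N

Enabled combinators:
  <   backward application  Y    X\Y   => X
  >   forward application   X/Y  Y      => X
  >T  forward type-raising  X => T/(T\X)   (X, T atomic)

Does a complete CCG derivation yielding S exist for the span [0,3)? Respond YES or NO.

YES

[0,3] S   <
  [0,2] N   <
    [0,1] "on" : NP
    [1,2] "slowly" : N\NP
  [2,3] "clearly" : S\N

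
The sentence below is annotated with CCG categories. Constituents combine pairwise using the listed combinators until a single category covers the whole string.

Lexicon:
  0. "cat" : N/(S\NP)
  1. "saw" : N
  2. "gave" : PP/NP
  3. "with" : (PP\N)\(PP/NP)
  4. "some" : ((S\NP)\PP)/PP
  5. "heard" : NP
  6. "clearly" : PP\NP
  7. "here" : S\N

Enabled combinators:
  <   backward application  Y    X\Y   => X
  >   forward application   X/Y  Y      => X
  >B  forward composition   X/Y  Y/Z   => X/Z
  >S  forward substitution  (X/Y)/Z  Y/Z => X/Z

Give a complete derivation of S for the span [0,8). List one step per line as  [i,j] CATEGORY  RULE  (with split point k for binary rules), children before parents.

[0,1] N/(S\NP)  lex  "cat"
[1,2] N  lex  "saw"
[2,3] PP/NP  lex  "gave"
[3,4] (PP\N)\(PP/NP)  lex  "with"
[2,4] PP\N  <  k=3
[1,4] PP  <  k=2
[4,5] ((S\NP)\PP)/PP  lex  "some"
[5,6] NP  lex  "heard"
[6,7] PP\NP  lex  "clearly"
[5,7] PP  <  k=6
[4,7] (S\NP)\PP  >  k=5
[1,7] S\NP  <  k=4
[0,7] N  >  k=1
[7,8] S\N  lex  "here"
[0,8] S  <  k=7

[0,8] S   <
  [0,7] N   >
    [0,1] "cat" : N/(S\NP)
    [1,7] S\NP   <
      [1,4] PP   <
        [1,2] "saw" : N
        [2,4] PP\N   <
          [2,3] "gave" : PP/NP
          [3,4] "with" : (PP\N)\(PP/NP)
      [4,7] (S\NP)\PP   >
        [4,5] "some" : ((S\NP)\PP)/PP
        [5,7] PP   <
          [5,6] "heard" : NP
          [6,7] "clearly" : PP\NP
  [7,8] "here" : S\N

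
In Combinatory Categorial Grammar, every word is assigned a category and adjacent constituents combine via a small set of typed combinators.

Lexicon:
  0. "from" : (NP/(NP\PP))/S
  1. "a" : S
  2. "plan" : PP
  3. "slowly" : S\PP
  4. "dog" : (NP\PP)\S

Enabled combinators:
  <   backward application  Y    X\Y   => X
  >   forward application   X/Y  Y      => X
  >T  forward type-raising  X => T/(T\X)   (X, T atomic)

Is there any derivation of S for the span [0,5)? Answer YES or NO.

NO

(NP/(NP\PP))/S S PP S\PP (NP\PP)\S
CKY chart[0,5] = {N/(N\NP), NP, NP/(NP\NP), PP/(PP\NP), S/(S\NP)}; S ∉ chart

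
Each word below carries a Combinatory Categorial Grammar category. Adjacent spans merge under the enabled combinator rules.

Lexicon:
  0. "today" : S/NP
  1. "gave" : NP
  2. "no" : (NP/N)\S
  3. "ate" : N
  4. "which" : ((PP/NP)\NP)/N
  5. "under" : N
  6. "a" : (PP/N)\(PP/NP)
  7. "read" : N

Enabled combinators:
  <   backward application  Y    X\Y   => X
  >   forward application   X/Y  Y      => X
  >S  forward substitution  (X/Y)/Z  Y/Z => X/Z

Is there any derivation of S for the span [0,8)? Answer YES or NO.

NO

S/NP NP (NP/N)\S N ((PP/NP)\NP)/N N (PP/N)\(PP/NP) N
CKY chart[0,8] = {PP}; S ∉ chart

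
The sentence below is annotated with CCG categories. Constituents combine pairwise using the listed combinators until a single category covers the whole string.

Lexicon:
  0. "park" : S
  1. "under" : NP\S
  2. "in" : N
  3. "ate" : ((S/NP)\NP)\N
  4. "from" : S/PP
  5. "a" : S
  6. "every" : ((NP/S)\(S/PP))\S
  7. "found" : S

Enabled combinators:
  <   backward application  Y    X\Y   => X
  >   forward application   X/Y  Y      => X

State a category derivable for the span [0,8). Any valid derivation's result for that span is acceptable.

S

[0,8] S   >
  [0,4] S/NP   <
    [0,2] NP   <
      [0,1] "park" : S
      [1,2] "under" : NP\S
    [2,4] (S/NP)\NP   <
      [2,3] "in" : N
      [3,4] "ate" : ((S/NP)\NP)\N
  [4,8] NP   >
    [4,7] NP/S   <
      [4,5] "from" : S/PP
      [5,7] (NP/S)\(S/PP)   <
        [5,6] "a" : S
        [6,7] "every" : ((NP/S)\(S/PP))\S
    [7,8] "found" : S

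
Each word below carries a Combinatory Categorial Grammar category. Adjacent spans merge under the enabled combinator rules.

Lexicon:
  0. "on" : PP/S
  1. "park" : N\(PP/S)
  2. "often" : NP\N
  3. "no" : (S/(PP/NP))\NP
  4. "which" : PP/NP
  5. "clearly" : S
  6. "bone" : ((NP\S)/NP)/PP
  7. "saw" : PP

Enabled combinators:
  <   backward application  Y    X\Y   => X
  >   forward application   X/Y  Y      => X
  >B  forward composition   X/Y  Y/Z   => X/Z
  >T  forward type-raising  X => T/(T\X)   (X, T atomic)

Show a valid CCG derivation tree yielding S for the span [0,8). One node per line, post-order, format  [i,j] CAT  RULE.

[0,8] S   >
  [0,4] S/(PP/NP)   <
    [0,3] NP   <
      [0,2] N   <
        [0,1] "on" : PP/S
        [1,2] "park" : N\(PP/S)
      [2,3] "often" : NP\N
    [3,4] "no" : (S/(PP/NP))\NP
  [4,8] PP/NP   >B
    [4,5] "which" : PP/NP
    [5,8] NP/NP   >B
      [5,6] NP/(NP\S)   >T
        [5,6] "clearly" : S
      [6,8] (NP\S)/NP   >
        [6,7] "bone" : ((NP\S)/NP)/PP
        [7,8] "saw" : PP

[0,1] PP/S  lex  "on"
[1,2] N\(PP/S)  lex  "park"
[0,2] N  <  k=1
[2,3] NP\N  lex  "often"
[0,3] NP  <  k=2
[3,4] (S/(PP/NP))\NP  lex  "no"
[0,4] S/(PP/NP)  <  k=3
[4,5] PP/NP  lex  "which"
[5,6] S  lex  "clearly"
[5,6] NP/(NP\S)  >T
[6,7] ((NP\S)/NP)/PP  lex  "bone"
[7,8] PP  lex  "saw"
[6,8] (NP\S)/NP  >  k=7
[5,8] NP/NP  >B  k=6
[4,8] PP/NP  >B  k=5
[0,8] S  >  k=4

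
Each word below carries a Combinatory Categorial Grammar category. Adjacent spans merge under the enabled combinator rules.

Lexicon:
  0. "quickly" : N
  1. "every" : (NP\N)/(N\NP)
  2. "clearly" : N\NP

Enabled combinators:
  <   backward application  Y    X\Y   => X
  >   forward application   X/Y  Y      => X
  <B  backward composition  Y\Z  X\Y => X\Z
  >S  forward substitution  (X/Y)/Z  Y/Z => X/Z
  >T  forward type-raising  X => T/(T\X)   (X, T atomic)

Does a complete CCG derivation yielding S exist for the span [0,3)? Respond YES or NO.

N (NP\N)/(N\NP) N\NP
CKY chart[0,3] = {N/(N\NP), NP, NP/(NP\NP), PP/(PP\NP), S/(S\NP)}; S ∉ chart

NO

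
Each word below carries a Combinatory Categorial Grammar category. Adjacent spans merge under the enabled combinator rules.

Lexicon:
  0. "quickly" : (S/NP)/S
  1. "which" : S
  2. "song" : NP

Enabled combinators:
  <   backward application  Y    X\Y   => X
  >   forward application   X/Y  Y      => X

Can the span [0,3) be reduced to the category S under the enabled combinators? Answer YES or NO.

[0,3] S   >
  [0,2] S/NP   >
    [0,1] "quickly" : (S/NP)/S
    [1,2] "which" : S
  [2,3] "song" : NP

YES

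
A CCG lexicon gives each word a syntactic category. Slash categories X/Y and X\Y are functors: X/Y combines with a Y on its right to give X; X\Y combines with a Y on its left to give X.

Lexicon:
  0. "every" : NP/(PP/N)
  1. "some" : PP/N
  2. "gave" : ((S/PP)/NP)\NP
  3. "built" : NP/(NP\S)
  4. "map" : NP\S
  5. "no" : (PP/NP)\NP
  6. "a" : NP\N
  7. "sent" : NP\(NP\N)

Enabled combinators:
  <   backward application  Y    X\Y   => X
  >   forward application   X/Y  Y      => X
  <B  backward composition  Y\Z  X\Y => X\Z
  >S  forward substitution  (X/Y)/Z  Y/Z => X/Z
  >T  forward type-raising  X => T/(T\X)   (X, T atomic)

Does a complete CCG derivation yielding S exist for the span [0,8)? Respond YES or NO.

[0,8] S   >
  [0,6] S/NP   >S
    [0,3] (S/PP)/NP   <
      [0,2] NP   >
        [0,1] "every" : NP/(PP/N)
        [1,2] "some" : PP/N
      [2,3] "gave" : ((S/PP)/NP)\NP
    [3,6] PP/NP   <
      [3,5] NP   >
        [3,4] "built" : NP/(NP\S)
        [4,5] "map" : NP\S
      [5,6] "no" : (PP/NP)\NP
  [6,8] NP   <
    [6,7] "a" : NP\N
    [7,8] "sent" : NP\(NP\N)

YES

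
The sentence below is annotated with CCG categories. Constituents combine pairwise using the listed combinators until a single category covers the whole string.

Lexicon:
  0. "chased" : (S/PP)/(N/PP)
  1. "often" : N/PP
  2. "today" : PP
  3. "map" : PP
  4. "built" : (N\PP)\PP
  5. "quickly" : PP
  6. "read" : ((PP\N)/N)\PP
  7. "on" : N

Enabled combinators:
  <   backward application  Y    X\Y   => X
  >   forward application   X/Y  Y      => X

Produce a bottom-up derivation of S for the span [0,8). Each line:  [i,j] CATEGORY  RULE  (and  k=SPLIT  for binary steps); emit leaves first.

[0,8] S   >
  [0,2] S/PP   >
    [0,1] "chased" : (S/PP)/(N/PP)
    [1,2] "often" : N/PP
  [2,8] PP   <
    [2,5] N   <
      [2,3] "today" : PP
      [3,5] N\PP   <
        [3,4] "map" : PP
        [4,5] "built" : (N\PP)\PP
    [5,8] PP\N   >
      [5,7] (PP\N)/N   <
        [5,6] "quickly" : PP
        [6,7] "read" : ((PP\N)/N)\PP
      [7,8] "on" : N

[0,1] (S/PP)/(N/PP)  lex  "chased"
[1,2] N/PP  lex  "often"
[0,2] S/PP  >  k=1
[2,3] PP  lex  "today"
[3,4] PP  lex  "map"
[4,5] (N\PP)\PP  lex  "built"
[3,5] N\PP  <  k=4
[2,5] N  <  k=3
[5,6] PP  lex  "quickly"
[6,7] ((PP\N)/N)\PP  lex  "read"
[5,7] (PP\N)/N  <  k=6
[7,8] N  lex  "on"
[5,8] PP\N  >  k=7
[2,8] PP  <  k=5
[0,8] S  >  k=2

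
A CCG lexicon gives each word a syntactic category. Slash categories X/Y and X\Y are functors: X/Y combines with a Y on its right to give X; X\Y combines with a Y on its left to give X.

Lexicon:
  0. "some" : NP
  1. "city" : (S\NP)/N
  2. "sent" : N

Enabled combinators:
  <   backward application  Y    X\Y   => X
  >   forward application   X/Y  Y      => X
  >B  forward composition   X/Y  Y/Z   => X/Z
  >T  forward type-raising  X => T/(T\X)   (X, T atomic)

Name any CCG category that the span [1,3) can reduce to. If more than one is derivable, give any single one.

S\NP

[0,3] S   >
  [0,1] S/(S\NP)   >T
    [0,1] "some" : NP
  [1,3] S\NP   >
    [1,2] "city" : (S\NP)/N
    [2,3] "sent" : N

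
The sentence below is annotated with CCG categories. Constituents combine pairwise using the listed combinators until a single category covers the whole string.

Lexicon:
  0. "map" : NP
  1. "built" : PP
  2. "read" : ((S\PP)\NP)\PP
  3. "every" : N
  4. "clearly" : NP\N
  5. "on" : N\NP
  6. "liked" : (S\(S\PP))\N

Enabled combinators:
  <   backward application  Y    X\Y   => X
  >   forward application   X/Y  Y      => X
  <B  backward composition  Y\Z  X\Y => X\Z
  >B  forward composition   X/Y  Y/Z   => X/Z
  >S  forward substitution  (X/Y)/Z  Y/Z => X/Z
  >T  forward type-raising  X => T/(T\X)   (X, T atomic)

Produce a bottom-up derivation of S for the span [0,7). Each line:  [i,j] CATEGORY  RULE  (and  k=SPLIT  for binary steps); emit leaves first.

[0,7] S   <
  [0,3] S\PP   <
    [0,1] "map" : NP
    [1,3] (S\PP)\NP   <
      [1,2] "built" : PP
      [2,3] "read" : ((S\PP)\NP)\PP
  [3,7] S\(S\PP)   <
    [3,6] N   <
      [3,5] NP   <
        [3,4] "every" : N
        [4,5] "clearly" : NP\N
      [5,6] "on" : N\NP
    [6,7] "liked" : (S\(S\PP))\N

[0,1] NP  lex  "map"
[1,2] PP  lex  "built"
[2,3] ((S\PP)\NP)\PP  lex  "read"
[1,3] (S\PP)\NP  <  k=2
[0,3] S\PP  <  k=1
[3,4] N  lex  "every"
[4,5] NP\N  lex  "clearly"
[3,5] NP  <  k=4
[5,6] N\NP  lex  "on"
[3,6] N  <  k=5
[6,7] (S\(S\PP))\N  lex  "liked"
[3,7] S\(S\PP)  <  k=6
[0,7] S  <  k=3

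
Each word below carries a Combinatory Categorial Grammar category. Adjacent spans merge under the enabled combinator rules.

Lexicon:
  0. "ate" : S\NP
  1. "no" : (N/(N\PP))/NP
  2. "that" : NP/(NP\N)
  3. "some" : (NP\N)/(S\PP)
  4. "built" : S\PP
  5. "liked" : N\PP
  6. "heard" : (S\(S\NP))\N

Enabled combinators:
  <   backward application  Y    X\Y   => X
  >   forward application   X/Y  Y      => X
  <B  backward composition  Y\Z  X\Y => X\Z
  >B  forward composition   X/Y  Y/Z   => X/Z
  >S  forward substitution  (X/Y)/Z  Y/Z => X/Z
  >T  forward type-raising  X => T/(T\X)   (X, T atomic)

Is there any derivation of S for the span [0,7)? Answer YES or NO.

[0,7] S   <
  [0,1] "ate" : S\NP
  [1,7] S\(S\NP)   <
    [1,6] N   >
      [1,5] N/(N\PP)   >
        [1,2] "no" : (N/(N\PP))/NP
        [2,5] NP   >
          [2,3] "that" : NP/(NP\N)
          [3,5] NP\N   >
            [3,4] "some" : (NP\N)/(S\PP)
            [4,5] "built" : S\PP
      [5,6] "liked" : N\PP
    [6,7] "heard" : (S\(S\NP))\N

YES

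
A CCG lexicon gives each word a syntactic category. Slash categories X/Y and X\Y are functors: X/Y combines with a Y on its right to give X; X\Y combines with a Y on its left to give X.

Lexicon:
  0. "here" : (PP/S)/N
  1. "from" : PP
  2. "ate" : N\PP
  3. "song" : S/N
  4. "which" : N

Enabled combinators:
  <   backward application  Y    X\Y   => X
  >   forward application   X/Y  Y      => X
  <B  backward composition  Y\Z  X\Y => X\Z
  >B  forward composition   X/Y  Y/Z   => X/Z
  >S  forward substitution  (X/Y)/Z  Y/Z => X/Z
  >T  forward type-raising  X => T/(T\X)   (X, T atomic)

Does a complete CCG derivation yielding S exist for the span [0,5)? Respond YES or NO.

(PP/S)/N PP N\PP S/N N
CKY chart[0,5] = {N/(N\PP), NP/(NP\PP), PP, PP/(N\N), PP/(PP\PP), PP/(S\S), S/(S\PP)}; S ∉ chart

NO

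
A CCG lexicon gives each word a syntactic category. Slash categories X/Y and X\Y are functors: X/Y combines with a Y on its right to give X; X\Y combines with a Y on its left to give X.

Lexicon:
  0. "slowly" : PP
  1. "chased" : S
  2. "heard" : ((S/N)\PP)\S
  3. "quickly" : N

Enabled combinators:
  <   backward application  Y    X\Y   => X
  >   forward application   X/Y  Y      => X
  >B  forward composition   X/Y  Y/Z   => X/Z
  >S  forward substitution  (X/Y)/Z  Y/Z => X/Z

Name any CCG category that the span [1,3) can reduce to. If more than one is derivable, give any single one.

[0,4] S   >
  [0,3] S/N   <
    [0,1] "slowly" : PP
    [1,3] (S/N)\PP   <
      [1,2] "chased" : S
      [2,3] "heard" : ((S/N)\PP)\S
  [3,4] "quickly" : N

(S/N)\PP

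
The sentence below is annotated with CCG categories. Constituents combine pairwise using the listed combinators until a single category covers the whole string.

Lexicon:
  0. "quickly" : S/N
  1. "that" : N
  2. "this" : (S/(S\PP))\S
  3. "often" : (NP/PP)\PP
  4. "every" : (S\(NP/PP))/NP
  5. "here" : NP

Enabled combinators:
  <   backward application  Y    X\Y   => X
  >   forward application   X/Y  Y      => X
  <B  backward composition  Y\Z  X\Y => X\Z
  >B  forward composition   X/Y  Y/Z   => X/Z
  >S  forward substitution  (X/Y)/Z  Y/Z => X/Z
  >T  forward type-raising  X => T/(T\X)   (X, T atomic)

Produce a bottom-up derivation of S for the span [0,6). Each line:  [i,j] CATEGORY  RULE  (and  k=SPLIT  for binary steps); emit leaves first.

[0,6] S   >
  [0,3] S/(S\PP)   <
    [0,2] S   >
      [0,1] "quickly" : S/N
      [1,2] "that" : N
    [2,3] "this" : (S/(S\PP))\S
  [3,6] S\PP   <B
    [3,4] "often" : (NP/PP)\PP
    [4,6] S\(NP/PP)   >
      [4,5] "every" : (S\(NP/PP))/NP
      [5,6] "here" : NP

[0,1] S/N  lex  "quickly"
[1,2] N  lex  "that"
[0,2] S  >  k=1
[2,3] (S/(S\PP))\S  lex  "this"
[0,3] S/(S\PP)  <  k=2
[3,4] (NP/PP)\PP  lex  "often"
[4,5] (S\(NP/PP))/NP  lex  "every"
[5,6] NP  lex  "here"
[4,6] S\(NP/PP)  >  k=5
[3,6] S\PP  <B  k=4
[0,6] S  >  k=3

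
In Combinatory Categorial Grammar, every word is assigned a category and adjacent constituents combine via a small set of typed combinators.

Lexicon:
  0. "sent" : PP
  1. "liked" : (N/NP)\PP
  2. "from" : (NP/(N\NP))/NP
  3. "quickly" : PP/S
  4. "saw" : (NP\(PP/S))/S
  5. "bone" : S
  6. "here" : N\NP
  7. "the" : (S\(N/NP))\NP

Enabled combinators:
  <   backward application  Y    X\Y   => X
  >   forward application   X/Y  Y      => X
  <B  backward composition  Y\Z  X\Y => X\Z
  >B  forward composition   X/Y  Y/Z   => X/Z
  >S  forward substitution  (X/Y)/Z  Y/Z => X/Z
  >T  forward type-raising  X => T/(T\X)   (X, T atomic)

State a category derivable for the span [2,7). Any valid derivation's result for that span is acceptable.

[0,8] S   <
  [0,2] N/NP   <
    [0,1] "sent" : PP
    [1,2] "liked" : (N/NP)\PP
  [2,8] S\(N/NP)   <
    [2,7] NP   >
      [2,6] NP/(N\NP)   >
        [2,3] "from" : (NP/(N\NP))/NP
        [3,6] NP   <
          [3,4] "quickly" : PP/S
          [4,6] NP\(PP/S)   >
            [4,5] "saw" : (NP\(PP/S))/S
            [5,6] "bone" : S
      [6,7] "here" : N\NP
    [7,8] "the" : (S\(N/NP))\NP

NP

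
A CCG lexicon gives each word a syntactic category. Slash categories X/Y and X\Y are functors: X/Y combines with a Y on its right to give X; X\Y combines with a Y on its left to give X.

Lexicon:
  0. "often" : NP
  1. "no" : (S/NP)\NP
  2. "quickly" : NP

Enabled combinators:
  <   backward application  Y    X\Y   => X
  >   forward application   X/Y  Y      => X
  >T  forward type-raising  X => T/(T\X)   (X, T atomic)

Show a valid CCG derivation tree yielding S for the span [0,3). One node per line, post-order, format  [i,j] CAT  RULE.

[0,3] S   >
  [0,2] S/NP   <
    [0,1] "often" : NP
    [1,2] "no" : (S/NP)\NP
  [2,3] "quickly" : NP

[0,1] NP  lex  "often"
[1,2] (S/NP)\NP  lex  "no"
[0,2] S/NP  <  k=1
[2,3] NP  lex  "quickly"
[0,3] S  >  k=2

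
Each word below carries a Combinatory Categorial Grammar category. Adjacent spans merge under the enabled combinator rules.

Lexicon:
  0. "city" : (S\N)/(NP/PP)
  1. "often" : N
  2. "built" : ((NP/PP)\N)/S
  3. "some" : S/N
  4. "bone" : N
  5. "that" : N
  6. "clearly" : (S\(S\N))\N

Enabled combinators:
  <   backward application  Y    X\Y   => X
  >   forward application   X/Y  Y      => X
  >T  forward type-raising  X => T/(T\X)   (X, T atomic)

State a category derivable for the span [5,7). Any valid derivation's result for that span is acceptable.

[0,7] S   <
  [0,5] S\N   >
    [0,1] "city" : (S\N)/(NP/PP)
    [1,5] NP/PP   <
      [1,2] "often" : N
      [2,5] (NP/PP)\N   >
        [2,3] "built" : ((NP/PP)\N)/S
        [3,5] S   >
          [3,4] "some" : S/N
          [4,5] "bone" : N
  [5,7] S\(S\N)   <
    [5,6] "that" : N
    [6,7] "clearly" : (S\(S\N))\N

S\(S\N)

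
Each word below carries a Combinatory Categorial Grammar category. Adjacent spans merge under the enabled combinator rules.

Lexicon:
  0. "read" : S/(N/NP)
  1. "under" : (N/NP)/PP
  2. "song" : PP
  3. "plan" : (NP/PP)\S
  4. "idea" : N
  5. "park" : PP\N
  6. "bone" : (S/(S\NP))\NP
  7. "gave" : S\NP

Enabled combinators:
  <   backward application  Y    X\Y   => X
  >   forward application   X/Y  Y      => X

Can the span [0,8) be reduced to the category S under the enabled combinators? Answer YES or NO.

[0,8] S   >
  [0,7] S/(S\NP)   <
    [0,6] NP   >
      [0,4] NP/PP   <
        [0,3] S   >
          [0,1] "read" : S/(N/NP)
          [1,3] N/NP   >
            [1,2] "under" : (N/NP)/PP
            [2,3] "song" : PP
        [3,4] "plan" : (NP/PP)\S
      [4,6] PP   <
        [4,5] "idea" : N
        [5,6] "park" : PP\N
    [6,7] "bone" : (S/(S\NP))\NP
  [7,8] "gave" : S\NP

YES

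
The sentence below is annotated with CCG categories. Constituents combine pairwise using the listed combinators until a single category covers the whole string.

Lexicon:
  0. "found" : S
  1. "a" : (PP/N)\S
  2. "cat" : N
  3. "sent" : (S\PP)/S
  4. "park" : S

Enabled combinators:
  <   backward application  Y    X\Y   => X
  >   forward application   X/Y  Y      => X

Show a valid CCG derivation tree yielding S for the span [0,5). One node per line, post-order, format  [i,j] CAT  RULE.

[0,1] S  lex  "found"
[1,2] (PP/N)\S  lex  "a"
[0,2] PP/N  <  k=1
[2,3] N  lex  "cat"
[0,3] PP  >  k=2
[3,4] (S\PP)/S  lex  "sent"
[4,5] S  lex  "park"
[3,5] S\PP  >  k=4
[0,5] S  <  k=3

[0,5] S   <
  [0,3] PP   >
    [0,2] PP/N   <
      [0,1] "found" : S
      [1,2] "a" : (PP/N)\S
    [2,3] "cat" : N
  [3,5] S\PP   >
    [3,4] "sent" : (S\PP)/S
    [4,5] "park" : S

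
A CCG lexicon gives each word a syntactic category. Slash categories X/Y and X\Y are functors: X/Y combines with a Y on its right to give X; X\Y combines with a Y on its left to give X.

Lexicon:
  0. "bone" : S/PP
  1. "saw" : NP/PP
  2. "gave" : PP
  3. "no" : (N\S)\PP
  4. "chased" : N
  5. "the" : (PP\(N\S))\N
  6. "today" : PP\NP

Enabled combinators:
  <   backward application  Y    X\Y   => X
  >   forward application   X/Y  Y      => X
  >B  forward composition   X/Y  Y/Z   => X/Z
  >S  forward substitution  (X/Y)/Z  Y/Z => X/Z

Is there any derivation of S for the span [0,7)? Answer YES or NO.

YES

[0,7] S   >
  [0,1] "bone" : S/PP
  [1,7] PP   <
    [1,6] NP   >
      [1,2] "saw" : NP/PP
      [2,6] PP   <
        [2,4] N\S   <
          [2,3] "gave" : PP
          [3,4] "no" : (N\S)\PP
        [4,6] PP\(N\S)   <
          [4,5] "chased" : N
          [5,6] "the" : (PP\(N\S))\N
    [6,7] "today" : PP\NP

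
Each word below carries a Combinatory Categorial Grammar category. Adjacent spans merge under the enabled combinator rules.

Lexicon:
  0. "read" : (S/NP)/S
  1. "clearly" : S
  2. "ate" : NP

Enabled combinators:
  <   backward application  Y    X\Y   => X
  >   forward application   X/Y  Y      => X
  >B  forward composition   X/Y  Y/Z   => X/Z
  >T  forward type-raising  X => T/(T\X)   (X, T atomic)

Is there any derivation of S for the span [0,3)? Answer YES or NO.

YES

[0,3] S   >
  [0,2] S/NP   >
    [0,1] "read" : (S/NP)/S
    [1,2] "clearly" : S
  [2,3] "ate" : NP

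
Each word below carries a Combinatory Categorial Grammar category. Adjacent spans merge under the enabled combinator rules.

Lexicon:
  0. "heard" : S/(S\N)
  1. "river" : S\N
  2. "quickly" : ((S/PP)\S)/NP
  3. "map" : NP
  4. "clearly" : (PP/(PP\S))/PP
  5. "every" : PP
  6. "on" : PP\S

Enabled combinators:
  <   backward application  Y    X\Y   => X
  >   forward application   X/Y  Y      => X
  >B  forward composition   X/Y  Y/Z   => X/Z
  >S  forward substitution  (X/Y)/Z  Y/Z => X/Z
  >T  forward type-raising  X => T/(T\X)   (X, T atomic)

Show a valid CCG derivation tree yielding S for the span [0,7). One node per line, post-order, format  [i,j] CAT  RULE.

[0,7] S   >
  [0,4] S/PP   <
    [0,2] S   >
      [0,1] "heard" : S/(S\N)
      [1,2] "river" : S\N
    [2,4] (S/PP)\S   >
      [2,3] "quickly" : ((S/PP)\S)/NP
      [3,4] "map" : NP
  [4,7] PP   >
    [4,6] PP/(PP\S)   >
      [4,5] "clearly" : (PP/(PP\S))/PP
      [5,6] "every" : PP
    [6,7] "on" : PP\S

[0,1] S/(S\N)  lex  "heard"
[1,2] S\N  lex  "river"
[0,2] S  >  k=1
[2,3] ((S/PP)\S)/NP  lex  "quickly"
[3,4] NP  lex  "map"
[2,4] (S/PP)\S  >  k=3
[0,4] S/PP  <  k=2
[4,5] (PP/(PP\S))/PP  lex  "clearly"
[5,6] PP  lex  "every"
[4,6] PP/(PP\S)  >  k=5
[6,7] PP\S  lex  "on"
[4,7] PP  >  k=6
[0,7] S  >  k=4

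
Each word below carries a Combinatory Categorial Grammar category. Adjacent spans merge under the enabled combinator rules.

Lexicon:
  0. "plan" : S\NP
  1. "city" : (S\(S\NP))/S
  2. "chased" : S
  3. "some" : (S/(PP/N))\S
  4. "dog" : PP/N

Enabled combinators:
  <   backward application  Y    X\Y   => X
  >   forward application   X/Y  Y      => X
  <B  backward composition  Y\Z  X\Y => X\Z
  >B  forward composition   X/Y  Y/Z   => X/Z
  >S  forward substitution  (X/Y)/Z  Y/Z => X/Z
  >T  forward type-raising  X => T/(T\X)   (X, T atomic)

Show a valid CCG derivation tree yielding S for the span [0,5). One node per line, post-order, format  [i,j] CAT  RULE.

[0,1] S\NP  lex  "plan"
[1,2] (S\(S\NP))/S  lex  "city"
[2,3] S  lex  "chased"
[3,4] (S/(PP/N))\S  lex  "some"
[2,4] S/(PP/N)  <  k=3
[4,5] PP/N  lex  "dog"
[2,5] S  >  k=4
[1,5] S\(S\NP)  >  k=2
[0,5] S  <  k=1

[0,5] S   <
  [0,1] "plan" : S\NP
  [1,5] S\(S\NP)   >
    [1,2] "city" : (S\(S\NP))/S
    [2,5] S   >
      [2,4] S/(PP/N)   <
        [2,3] "chased" : S
        [3,4] "some" : (S/(PP/N))\S
      [4,5] "dog" : PP/N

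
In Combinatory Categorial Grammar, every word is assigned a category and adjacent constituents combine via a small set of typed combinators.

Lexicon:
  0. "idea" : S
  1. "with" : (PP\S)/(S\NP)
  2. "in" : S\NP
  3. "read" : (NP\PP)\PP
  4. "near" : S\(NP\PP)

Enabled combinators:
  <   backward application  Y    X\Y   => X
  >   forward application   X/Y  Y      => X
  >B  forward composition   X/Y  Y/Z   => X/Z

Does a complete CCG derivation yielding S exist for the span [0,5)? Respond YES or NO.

YES

[0,5] S   <
  [0,4] NP\PP   <
    [0,3] PP   <
      [0,1] "idea" : S
      [1,3] PP\S   >
        [1,2] "with" : (PP\S)/(S\NP)
        [2,3] "in" : S\NP
    [3,4] "read" : (NP\PP)\PP
  [4,5] "near" : S\(NP\PP)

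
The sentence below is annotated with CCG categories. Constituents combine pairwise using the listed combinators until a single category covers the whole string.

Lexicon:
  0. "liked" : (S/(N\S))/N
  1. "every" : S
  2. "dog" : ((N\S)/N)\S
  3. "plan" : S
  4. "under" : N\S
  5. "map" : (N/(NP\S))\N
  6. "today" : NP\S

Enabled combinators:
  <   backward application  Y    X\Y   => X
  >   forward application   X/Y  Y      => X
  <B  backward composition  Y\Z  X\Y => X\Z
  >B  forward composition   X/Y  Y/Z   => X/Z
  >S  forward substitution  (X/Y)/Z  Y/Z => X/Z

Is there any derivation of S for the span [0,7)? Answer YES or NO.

[0,7] S   >
  [0,3] S/N   >S
    [0,1] "liked" : (S/(N\S))/N
    [1,3] (N\S)/N   <
      [1,2] "every" : S
      [2,3] "dog" : ((N\S)/N)\S
  [3,7] N   >
    [3,6] N/(NP\S)   <
      [3,5] N   <
        [3,4] "plan" : S
        [4,5] "under" : N\S
      [5,6] "map" : (N/(NP\S))\N
    [6,7] "today" : NP\S

YES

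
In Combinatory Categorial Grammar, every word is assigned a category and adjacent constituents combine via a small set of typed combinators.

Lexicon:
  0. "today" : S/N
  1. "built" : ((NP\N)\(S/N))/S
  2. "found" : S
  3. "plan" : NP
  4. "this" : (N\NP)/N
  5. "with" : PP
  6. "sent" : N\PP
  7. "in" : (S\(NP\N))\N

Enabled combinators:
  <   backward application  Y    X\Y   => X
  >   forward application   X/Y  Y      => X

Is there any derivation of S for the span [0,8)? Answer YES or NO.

YES

[0,8] S   <
  [0,3] NP\N   <
    [0,1] "today" : S/N
    [1,3] (NP\N)\(S/N)   >
      [1,2] "built" : ((NP\N)\(S/N))/S
      [2,3] "found" : S
  [3,8] S\(NP\N)   <
    [3,7] N   <
      [3,4] "plan" : NP
      [4,7] N\NP   >
        [4,5] "this" : (N\NP)/N
        [5,7] N   <
          [5,6] "with" : PP
          [6,7] "sent" : N\PP
    [7,8] "in" : (S\(NP\N))\N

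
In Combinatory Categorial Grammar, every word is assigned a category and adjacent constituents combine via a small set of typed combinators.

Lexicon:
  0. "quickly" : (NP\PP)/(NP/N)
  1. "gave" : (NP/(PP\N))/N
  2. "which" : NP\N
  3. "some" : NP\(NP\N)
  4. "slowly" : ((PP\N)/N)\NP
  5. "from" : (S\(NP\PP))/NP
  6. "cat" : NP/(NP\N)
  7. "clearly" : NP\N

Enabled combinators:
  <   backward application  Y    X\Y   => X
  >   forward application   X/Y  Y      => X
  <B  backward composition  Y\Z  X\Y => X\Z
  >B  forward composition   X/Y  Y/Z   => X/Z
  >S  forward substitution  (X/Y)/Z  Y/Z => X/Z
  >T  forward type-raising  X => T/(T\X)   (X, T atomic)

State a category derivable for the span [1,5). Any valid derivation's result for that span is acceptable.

NP/N

[0,8] S   <
  [0,5] NP\PP   >
    [0,1] "quickly" : (NP\PP)/(NP/N)
    [1,5] NP/N   >S
      [1,2] "gave" : (NP/(PP\N))/N
      [2,5] (PP\N)/N   <
        [2,4] NP   <
          [2,3] "which" : NP\N
          [3,4] "some" : NP\(NP\N)
        [4,5] "slowly" : ((PP\N)/N)\NP
  [5,8] S\(NP\PP)   >
    [5,6] "from" : (S\(NP\PP))/NP
    [6,8] NP   >
      [6,7] "cat" : NP/(NP\N)
      [7,8] "clearly" : NP\N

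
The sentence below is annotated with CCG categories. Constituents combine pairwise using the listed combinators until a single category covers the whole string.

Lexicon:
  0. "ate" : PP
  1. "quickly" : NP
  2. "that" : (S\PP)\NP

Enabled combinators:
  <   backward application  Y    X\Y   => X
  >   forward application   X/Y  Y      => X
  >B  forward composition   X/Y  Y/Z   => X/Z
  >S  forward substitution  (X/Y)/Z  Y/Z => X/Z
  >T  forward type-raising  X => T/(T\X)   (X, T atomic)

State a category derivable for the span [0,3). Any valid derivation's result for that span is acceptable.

[0,3] S   <
  [0,1] "ate" : PP
  [1,3] S\PP   <
    [1,2] "quickly" : NP
    [2,3] "that" : (S\PP)\NP

S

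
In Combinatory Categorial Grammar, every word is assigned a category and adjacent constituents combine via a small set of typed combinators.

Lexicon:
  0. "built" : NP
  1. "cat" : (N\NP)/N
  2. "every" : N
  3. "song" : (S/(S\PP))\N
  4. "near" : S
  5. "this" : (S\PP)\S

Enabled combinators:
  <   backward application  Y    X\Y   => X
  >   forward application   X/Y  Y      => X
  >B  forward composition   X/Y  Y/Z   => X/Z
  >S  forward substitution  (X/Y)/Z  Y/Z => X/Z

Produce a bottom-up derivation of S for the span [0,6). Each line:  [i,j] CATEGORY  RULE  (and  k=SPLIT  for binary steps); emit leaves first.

[0,1] NP  lex  "built"
[1,2] (N\NP)/N  lex  "cat"
[2,3] N  lex  "every"
[1,3] N\NP  >  k=2
[0,3] N  <  k=1
[3,4] (S/(S\PP))\N  lex  "song"
[0,4] S/(S\PP)  <  k=3
[4,5] S  lex  "near"
[5,6] (S\PP)\S  lex  "this"
[4,6] S\PP  <  k=5
[0,6] S  >  k=4

[0,6] S   >
  [0,4] S/(S\PP)   <
    [0,3] N   <
      [0,1] "built" : NP
      [1,3] N\NP   >
        [1,2] "cat" : (N\NP)/N
        [2,3] "every" : N
    [3,4] "song" : (S/(S\PP))\N
  [4,6] S\PP   <
    [4,5] "near" : S
    [5,6] "this" : (S\PP)\S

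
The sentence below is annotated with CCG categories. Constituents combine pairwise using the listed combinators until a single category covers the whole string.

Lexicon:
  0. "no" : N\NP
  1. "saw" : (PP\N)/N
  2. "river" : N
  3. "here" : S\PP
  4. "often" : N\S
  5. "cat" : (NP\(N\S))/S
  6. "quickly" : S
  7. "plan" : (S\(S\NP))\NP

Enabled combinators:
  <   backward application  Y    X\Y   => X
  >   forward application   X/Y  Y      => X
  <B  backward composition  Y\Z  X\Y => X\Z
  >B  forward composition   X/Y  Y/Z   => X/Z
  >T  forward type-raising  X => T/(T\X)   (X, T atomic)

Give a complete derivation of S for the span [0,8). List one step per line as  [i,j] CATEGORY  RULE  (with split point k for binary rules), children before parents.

[0,1] N\NP  lex  "no"
[1,2] (PP\N)/N  lex  "saw"
[2,3] N  lex  "river"
[1,3] PP\N  >  k=2
[3,4] S\PP  lex  "here"
[1,4] S\N  <B  k=3
[0,4] S\NP  <B  k=1
[4,5] N\S  lex  "often"
[5,6] (NP\(N\S))/S  lex  "cat"
[6,7] S  lex  "quickly"
[5,7] NP\(N\S)  >  k=6
[4,7] NP  <  k=5
[7,8] (S\(S\NP))\NP  lex  "plan"
[4,8] S\(S\NP)  <  k=7
[0,8] S  <  k=4

[0,8] S   <
  [0,4] S\NP   <B
    [0,1] "no" : N\NP
    [1,4] S\N   <B
      [1,3] PP\N   >
        [1,2] "saw" : (PP\N)/N
        [2,3] "river" : N
      [3,4] "here" : S\PP
  [4,8] S\(S\NP)   <
    [4,7] NP   <
      [4,5] "often" : N\S
      [5,7] NP\(N\S)   >
        [5,6] "cat" : (NP\(N\S))/S
        [6,7] "quickly" : S
    [7,8] "plan" : (S\(S\NP))\NP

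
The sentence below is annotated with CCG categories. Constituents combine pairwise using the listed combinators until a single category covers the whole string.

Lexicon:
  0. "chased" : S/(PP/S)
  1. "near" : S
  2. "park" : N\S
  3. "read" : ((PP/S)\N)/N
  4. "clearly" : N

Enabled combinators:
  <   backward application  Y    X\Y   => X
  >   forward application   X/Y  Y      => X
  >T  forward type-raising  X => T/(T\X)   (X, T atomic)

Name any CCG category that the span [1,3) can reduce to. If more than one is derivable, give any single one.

N

[0,5] S   >
  [0,1] "chased" : S/(PP/S)
  [1,5] PP/S   <
    [1,3] N   >
      [1,2] N/(N\S)   >T
        [1,2] "near" : S
      [2,3] "park" : N\S
    [3,5] (PP/S)\N   >
      [3,4] "read" : ((PP/S)\N)/N
      [4,5] "clearly" : N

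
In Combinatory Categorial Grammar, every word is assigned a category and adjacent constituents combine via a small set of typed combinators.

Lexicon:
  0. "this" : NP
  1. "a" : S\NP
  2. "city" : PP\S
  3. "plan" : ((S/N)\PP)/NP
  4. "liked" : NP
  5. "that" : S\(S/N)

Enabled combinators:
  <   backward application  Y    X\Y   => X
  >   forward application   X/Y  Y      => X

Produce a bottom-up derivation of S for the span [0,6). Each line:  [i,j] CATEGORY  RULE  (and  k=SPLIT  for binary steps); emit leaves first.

[0,6] S   <
  [0,5] S/N   <
    [0,3] PP   <
      [0,2] S   <
        [0,1] "this" : NP
        [1,2] "a" : S\NP
      [2,3] "city" : PP\S
    [3,5] (S/N)\PP   >
      [3,4] "plan" : ((S/N)\PP)/NP
      [4,5] "liked" : NP
  [5,6] "that" : S\(S/N)

[0,1] NP  lex  "this"
[1,2] S\NP  lex  "a"
[0,2] S  <  k=1
[2,3] PP\S  lex  "city"
[0,3] PP  <  k=2
[3,4] ((S/N)\PP)/NP  lex  "plan"
[4,5] NP  lex  "liked"
[3,5] (S/N)\PP  >  k=4
[0,5] S/N  <  k=3
[5,6] S\(S/N)  lex  "that"
[0,6] S  <  k=5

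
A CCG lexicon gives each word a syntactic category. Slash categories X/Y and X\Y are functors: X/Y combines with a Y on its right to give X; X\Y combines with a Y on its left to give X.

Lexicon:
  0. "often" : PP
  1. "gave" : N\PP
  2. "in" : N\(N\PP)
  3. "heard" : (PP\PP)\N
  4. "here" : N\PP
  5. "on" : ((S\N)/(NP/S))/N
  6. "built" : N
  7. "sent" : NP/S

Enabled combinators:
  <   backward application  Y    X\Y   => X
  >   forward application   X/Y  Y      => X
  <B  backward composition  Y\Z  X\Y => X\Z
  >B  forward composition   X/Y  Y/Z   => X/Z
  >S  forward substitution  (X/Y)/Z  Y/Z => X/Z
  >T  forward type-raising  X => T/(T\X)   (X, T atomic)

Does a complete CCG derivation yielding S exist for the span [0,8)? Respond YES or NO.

YES

[0,8] S   >
  [0,1] S/(S\PP)   >T
    [0,1] "often" : PP
  [1,8] S\PP   <B
    [1,4] PP\PP   <
      [1,3] N   <
        [1,2] "gave" : N\PP
        [2,3] "in" : N\(N\PP)
      [3,4] "heard" : (PP\PP)\N
    [4,8] S\PP   <B
      [4,5] "here" : N\PP
      [5,8] S\N   >
        [5,7] (S\N)/(NP/S)   >
          [5,6] "on" : ((S\N)/(NP/S))/N
          [6,7] "built" : N
        [7,8] "sent" : NP/S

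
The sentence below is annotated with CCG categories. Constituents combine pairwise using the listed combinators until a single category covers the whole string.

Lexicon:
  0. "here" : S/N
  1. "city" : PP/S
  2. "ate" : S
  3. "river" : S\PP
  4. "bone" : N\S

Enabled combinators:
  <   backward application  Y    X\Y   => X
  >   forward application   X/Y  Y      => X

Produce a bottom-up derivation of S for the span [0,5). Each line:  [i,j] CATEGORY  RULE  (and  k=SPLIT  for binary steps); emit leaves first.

[0,1] S/N  lex  "here"
[1,2] PP/S  lex  "city"
[2,3] S  lex  "ate"
[1,3] PP  >  k=2
[3,4] S\PP  lex  "river"
[1,4] S  <  k=3
[4,5] N\S  lex  "bone"
[1,5] N  <  k=4
[0,5] S  >  k=1

[0,5] S   >
  [0,1] "here" : S/N
  [1,5] N   <
    [1,4] S   <
      [1,3] PP   >
        [1,2] "city" : PP/S
        [2,3] "ate" : S
      [3,4] "river" : S\PP
    [4,5] "bone" : N\S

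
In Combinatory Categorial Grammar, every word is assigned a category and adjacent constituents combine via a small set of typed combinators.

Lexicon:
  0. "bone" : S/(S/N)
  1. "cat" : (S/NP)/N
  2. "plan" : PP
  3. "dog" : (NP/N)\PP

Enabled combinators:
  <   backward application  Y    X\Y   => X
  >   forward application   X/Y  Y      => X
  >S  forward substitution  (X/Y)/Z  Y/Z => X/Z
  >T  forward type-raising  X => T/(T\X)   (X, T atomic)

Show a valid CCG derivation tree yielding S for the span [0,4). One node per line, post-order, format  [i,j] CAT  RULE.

[0,1] S/(S/N)  lex  "bone"
[1,2] (S/NP)/N  lex  "cat"
[2,3] PP  lex  "plan"
[3,4] (NP/N)\PP  lex  "dog"
[2,4] NP/N  <  k=3
[1,4] S/N  >S  k=2
[0,4] S  >  k=1

[0,4] S   >
  [0,1] "bone" : S/(S/N)
  [1,4] S/N   >S
    [1,2] "cat" : (S/NP)/N
    [2,4] NP/N   <
      [2,3] "plan" : PP
      [3,4] "dog" : (NP/N)\PP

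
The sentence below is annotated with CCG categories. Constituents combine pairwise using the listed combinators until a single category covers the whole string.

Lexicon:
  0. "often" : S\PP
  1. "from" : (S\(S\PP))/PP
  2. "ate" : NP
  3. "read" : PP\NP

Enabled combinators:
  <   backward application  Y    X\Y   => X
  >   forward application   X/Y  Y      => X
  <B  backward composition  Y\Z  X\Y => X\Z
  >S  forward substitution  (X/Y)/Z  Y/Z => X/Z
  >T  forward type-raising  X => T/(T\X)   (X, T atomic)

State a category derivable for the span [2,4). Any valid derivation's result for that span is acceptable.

PP

[0,4] S   <
  [0,1] "often" : S\PP
  [1,4] S\(S\PP)   >
    [1,2] "from" : (S\(S\PP))/PP
    [2,4] PP   <
      [2,3] "ate" : NP
      [3,4] "read" : PP\NP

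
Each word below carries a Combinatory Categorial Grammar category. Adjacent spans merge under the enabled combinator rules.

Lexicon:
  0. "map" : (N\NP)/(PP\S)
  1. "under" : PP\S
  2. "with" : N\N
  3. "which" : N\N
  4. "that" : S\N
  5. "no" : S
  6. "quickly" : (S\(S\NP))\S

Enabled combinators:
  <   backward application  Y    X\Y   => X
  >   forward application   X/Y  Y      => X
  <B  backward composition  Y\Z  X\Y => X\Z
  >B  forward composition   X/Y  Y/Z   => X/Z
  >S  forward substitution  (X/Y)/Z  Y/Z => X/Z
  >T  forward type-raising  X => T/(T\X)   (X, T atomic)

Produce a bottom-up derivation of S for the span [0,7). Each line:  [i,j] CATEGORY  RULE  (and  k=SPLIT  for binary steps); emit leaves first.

[0,7] S   <
  [0,5] S\NP   <B
    [0,2] N\NP   >
      [0,1] "map" : (N\NP)/(PP\S)
      [1,2] "under" : PP\S
    [2,5] S\N   <B
      [2,4] N\N   <B
        [2,3] "with" : N\N
        [3,4] "which" : N\N
      [4,5] "that" : S\N
  [5,7] S\(S\NP)   <
    [5,6] "no" : S
    [6,7] "quickly" : (S\(S\NP))\S

[0,1] (N\NP)/(PP\S)  lex  "map"
[1,2] PP\S  lex  "under"
[0,2] N\NP  >  k=1
[2,3] N\N  lex  "with"
[3,4] N\N  lex  "which"
[2,4] N\N  <B  k=3
[4,5] S\N  lex  "that"
[2,5] S\N  <B  k=4
[0,5] S\NP  <B  k=2
[5,6] S  lex  "no"
[6,7] (S\(S\NP))\S  lex  "quickly"
[5,7] S\(S\NP)  <  k=6
[0,7] S  <  k=5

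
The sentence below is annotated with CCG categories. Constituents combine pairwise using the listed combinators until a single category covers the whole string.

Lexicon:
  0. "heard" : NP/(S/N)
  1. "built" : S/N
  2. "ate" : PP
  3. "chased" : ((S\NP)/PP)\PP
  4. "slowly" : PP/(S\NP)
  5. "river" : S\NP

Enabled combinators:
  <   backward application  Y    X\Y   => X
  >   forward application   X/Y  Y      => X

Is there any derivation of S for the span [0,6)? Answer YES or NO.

YES

[0,6] S   <
  [0,2] NP   >
    [0,1] "heard" : NP/(S/N)
    [1,2] "built" : S/N
  [2,6] S\NP   >
    [2,4] (S\NP)/PP   <
      [2,3] "ate" : PP
      [3,4] "chased" : ((S\NP)/PP)\PP
    [4,6] PP   >
      [4,5] "slowly" : PP/(S\NP)
      [5,6] "river" : S\NP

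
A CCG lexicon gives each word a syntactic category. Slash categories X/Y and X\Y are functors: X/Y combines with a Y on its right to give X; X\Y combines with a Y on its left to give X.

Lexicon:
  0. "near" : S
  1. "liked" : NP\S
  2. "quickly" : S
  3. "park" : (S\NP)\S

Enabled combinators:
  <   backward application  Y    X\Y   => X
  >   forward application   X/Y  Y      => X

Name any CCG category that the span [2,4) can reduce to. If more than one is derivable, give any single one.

[0,4] S   <
  [0,2] NP   <
    [0,1] "near" : S
    [1,2] "liked" : NP\S
  [2,4] S\NP   <
    [2,3] "quickly" : S
    [3,4] "park" : (S\NP)\S

S\NP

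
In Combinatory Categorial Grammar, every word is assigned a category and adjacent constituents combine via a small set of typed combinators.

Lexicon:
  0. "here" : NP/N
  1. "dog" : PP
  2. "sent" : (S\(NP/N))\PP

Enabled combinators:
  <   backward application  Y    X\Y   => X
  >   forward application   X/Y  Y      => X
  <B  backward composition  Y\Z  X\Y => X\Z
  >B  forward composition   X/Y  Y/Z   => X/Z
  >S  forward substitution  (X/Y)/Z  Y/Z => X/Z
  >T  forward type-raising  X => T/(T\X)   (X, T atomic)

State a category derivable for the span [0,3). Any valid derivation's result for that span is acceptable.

S

[0,3] S   <
  [0,1] "here" : NP/N
  [1,3] S\(NP/N)   <
    [1,2] "dog" : PP
    [2,3] "sent" : (S\(NP/N))\PP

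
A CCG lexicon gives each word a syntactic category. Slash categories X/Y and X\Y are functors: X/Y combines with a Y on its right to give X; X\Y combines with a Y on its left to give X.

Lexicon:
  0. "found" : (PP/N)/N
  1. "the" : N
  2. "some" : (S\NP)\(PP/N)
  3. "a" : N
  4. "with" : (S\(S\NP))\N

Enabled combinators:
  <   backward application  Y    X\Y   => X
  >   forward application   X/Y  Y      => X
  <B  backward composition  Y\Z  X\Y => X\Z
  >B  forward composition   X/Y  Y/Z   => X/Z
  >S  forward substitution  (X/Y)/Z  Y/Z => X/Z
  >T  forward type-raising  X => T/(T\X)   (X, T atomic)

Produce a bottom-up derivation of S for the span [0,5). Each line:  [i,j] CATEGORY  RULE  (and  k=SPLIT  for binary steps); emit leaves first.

[0,1] (PP/N)/N  lex  "found"
[1,2] N  lex  "the"
[0,2] PP/N  >  k=1
[2,3] (S\NP)\(PP/N)  lex  "some"
[0,3] S\NP  <  k=2
[3,4] N  lex  "a"
[4,5] (S\(S\NP))\N  lex  "with"
[3,5] S\(S\NP)  <  k=4
[0,5] S  <  k=3

[0,5] S   <
  [0,3] S\NP   <
    [0,2] PP/N   >
      [0,1] "found" : (PP/N)/N
      [1,2] "the" : N
    [2,3] "some" : (S\NP)\(PP/N)
  [3,5] S\(S\NP)   <
    [3,4] "a" : N
    [4,5] "with" : (S\(S\NP))\N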